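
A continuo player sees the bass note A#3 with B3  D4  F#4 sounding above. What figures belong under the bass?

The notes A#, B, D, F# stack in thirds as B–D–F#–A# — a B minor-major seventh chord. The bass A# is the seventh, so this is third inversion: figured 4/2.

4/2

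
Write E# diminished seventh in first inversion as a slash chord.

E#dim7/G#

First inversion of E# diminished seventh has the third (G#) in the bass. As a slash chord: E#dim7/G#.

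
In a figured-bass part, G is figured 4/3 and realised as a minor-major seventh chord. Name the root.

C

The figures 4/3 mean the fifth of the chord is in the bass. If G is the fifth of a minor-major seventh chord, the root is C (chord tones C–Eb–G–B).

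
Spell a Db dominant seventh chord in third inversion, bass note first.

The chord tones are Db–F–Ab–Cb. With the seventh (Cb) lowest for third inversion: Cb, Db, F, Ab.

Cb, Db, F, Ab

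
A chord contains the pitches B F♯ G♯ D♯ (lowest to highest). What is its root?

G#

Reordering B, F#, G#, D# into stacked thirds gives G#–B–D#–F#; the bottom of that stack, G#, is the root.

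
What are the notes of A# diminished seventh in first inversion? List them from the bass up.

C#, E, G, A#

A# diminished seventh is A#–C#–E–G. First inversion puts the third (C#) in the bass, with the remaining tones above: C#, E, G, A#.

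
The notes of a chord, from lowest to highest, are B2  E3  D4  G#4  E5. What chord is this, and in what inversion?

The distinct note names are B, E, D, G#. Stacked in thirds they read E–G#–B–D, which is a dominant seventh chord on E.
With the fifth (B) in the bass, the chord is in second inversion (figured bass 4/3).

E dominant seventh, second inversion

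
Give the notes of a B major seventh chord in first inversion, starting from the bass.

D#, F#, A#, B

Spelling B major seventh: B–D#–F#–A#. In first inversion the third is bass, giving D#, F#, A#, B from the bottom.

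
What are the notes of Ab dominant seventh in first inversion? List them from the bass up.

Spelling Ab dominant seventh: Ab–C–Eb–Gb. In first inversion the third is bass, giving C, Eb, Gb, Ab from the bottom.

C, Eb, Gb, Ab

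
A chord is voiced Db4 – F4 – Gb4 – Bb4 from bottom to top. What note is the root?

Reordering Db, F, Gb, Bb into stacked thirds gives Gb–Bb–Db–F; the bottom of that stack, Gb, is the root.

Gb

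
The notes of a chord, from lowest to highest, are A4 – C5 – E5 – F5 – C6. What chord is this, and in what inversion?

F major seventh, first inversion

The pitch classes A, C, E, F arrange in thirds as F–A–C–E: an F major seventh chord.
With the third (A) in the bass, the chord is in first inversion (figured bass 6/5).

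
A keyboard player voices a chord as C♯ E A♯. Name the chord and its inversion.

The distinct note names are C#, E, A#. Stacked in thirds they read A#–C#–E, which is a diminished triad on A#.
With the third (C#) in the bass, the chord is in first inversion (figured bass 6).

A# diminished, first inversion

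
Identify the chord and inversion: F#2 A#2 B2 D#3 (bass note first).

Reducing to letter names: F#, A#, B, D#. These stack in thirds as B–D#–F#–A# — a B major seventh chord.
With the fifth (F#) in the bass, the chord is in second inversion (figured bass 4/3).

B major seventh, second inversion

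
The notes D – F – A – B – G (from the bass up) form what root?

G

Reordering D, F, A, B, G into stacked thirds gives G–B–D–F–A; the bottom of that stack, G, is the root.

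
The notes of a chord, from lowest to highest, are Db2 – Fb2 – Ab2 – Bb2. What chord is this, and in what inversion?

The pitch classes Db, Fb, Ab, Bb arrange in thirds as Bb–Db–Fb–Ab: a Bb half-diminished seventh chord.
The lowest note is Db, the third of the chord, so this is first inversion (figured bass 6/5).

Bb half-diminished seventh, first inversion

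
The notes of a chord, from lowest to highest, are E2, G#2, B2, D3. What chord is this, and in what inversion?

E dominant seventh, root position

Reducing to letter names: E, G#, B, D. These stack in thirds as E–G#–B–D — an E dominant seventh chord.
With the root (E) in the bass, the chord is in root position (figured bass 7).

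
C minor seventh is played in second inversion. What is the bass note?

The fifth of C minor seventh (C–Eb–G–Bb) is G; that is the bass in second inversion.

G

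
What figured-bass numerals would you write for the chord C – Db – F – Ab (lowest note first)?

4/2

The notes C, Db, F, Ab stack in thirds as Db–F–Ab–C — a Db major seventh chord. The bass C is the seventh, so this is third inversion: figured 4/2.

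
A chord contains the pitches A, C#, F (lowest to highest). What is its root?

The distinct letter names are A, C#, F. Arranged as a stack of thirds they read F–A–C#, so F is the root (an F augmented triad).

F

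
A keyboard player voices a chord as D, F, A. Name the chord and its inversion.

The distinct note names are D, F, A. Stacked in thirds they read D–F–A, which is a minor triad on D.
D is the root of D minor; root in the bass means root position (figured bass 5/3).

D minor, root position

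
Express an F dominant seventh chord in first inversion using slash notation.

F7/A

First inversion of F dominant seventh has the third (A) in the bass. As a slash chord: F7/A.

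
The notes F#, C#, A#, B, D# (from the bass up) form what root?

F#, C#, A#, B, D# are the tones of a B major ninth chord (B–D#–F#–A#–C#), making B the root.

B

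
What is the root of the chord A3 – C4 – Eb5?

Reordering A, C, Eb into stacked thirds gives A–C–Eb; the bottom of that stack, A, is the root.

A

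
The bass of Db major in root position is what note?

Db

Db major is Db–F–Ab. Root position places the root in the bass: Db.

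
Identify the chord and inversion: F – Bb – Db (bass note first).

Bb minor, second inversion

The pitch classes F, Bb, Db arrange in thirds as Bb–Db–F: a Bb minor triad.
With the fifth (F) in the bass, the chord is in second inversion (figured bass 6/4).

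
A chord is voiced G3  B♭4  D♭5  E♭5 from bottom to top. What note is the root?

Eb

G, Bb, Db, Eb are the tones of an Eb dominant seventh chord (Eb–G–Bb–Db), making Eb the root.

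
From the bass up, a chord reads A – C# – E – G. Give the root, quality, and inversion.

The pitch classes A, C#, E, G arrange in thirds as A–C#–E–G: an A dominant seventh chord.
A is the root of A dominant seventh; root in the bass means root position (figured bass 7).

A dominant seventh, root position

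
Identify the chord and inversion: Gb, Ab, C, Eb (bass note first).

Ab dominant seventh, third inversion

The distinct note names are Gb, Ab, C, Eb. Stacked in thirds they read Ab–C–Eb–Gb, which is a dominant seventh chord on Ab.
The lowest note is Gb, the seventh of the chord, so this is third inversion (figured bass 4/2).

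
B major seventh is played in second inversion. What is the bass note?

The fifth of B major seventh (B–D#–F#–A#) is F#; that is the bass in second inversion.

F#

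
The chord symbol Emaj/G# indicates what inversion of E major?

first inversion

Emaj/G# means E major with G# in the bass. G# is the third of E major (E–G#–B), so this is first inversion.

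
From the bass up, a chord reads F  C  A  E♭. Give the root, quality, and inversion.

F dominant seventh, root position

Reducing to letter names: F, C, A, Eb. These stack in thirds as F–A–C–Eb — an F dominant seventh chord.
F is the root of F dominant seventh; root in the bass means root position (figured bass 7).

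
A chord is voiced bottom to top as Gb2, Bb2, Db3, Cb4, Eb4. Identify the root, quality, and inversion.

Cb major ninth, second inversion

Reducing to letter names: Gb, Bb, Db, Cb, Eb. These stack in thirds as Cb–Eb–Gb–Bb–Db — a Cb major ninth chord.
With the fifth (Gb) in the bass, the chord is in second inversion.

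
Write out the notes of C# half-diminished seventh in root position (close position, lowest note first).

The chord tones are C#–E–G–B. With the root (C#) lowest for root position: C#, E, G, B.

C#, E, G, B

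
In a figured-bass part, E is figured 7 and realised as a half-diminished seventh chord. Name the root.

The figures 7 mean the root of the chord is in the bass. If E is the root of a half-diminished seventh chord, the root is E (chord tones E–G–Bb–D).

E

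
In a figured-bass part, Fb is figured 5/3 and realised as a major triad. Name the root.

The figures 5/3 mean the root of the chord is in the bass. If Fb is the root of a major triad, the root is Fb (chord tones Fb–Ab–Cb).

Fb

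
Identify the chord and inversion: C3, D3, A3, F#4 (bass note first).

D dominant seventh, third inversion

The distinct note names are C, D, A, F#. Stacked in thirds they read D–F#–A–C, which is a dominant seventh chord on D.
With the seventh (C) in the bass, the chord is in third inversion (figured bass 4/2).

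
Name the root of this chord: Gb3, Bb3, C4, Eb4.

C

Gb, Bb, C, Eb are the tones of a C half-diminished seventh chord (C–Eb–Gb–Bb), making C the root.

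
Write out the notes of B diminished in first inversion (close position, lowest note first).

D, F, B

B diminished is B–D–F. First inversion puts the third (D) in the bass, with the remaining tones above: D, F, B.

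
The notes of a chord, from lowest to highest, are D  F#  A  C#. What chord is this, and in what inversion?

D major seventh, root position

The pitch classes D, F#, A, C# arrange in thirds as D–F#–A–C#: a D major seventh chord.
With the root (D) in the bass, the chord is in root position (figured bass 7).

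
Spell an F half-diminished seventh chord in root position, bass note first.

F, Ab, Cb, Eb

F half-diminished seventh is F–Ab–Cb–Eb. Root position puts the root (F) in the bass, with the remaining tones above: F, Ab, Cb, Eb.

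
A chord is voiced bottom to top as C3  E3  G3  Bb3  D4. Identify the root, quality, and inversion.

C dominant ninth, root position

The pitch classes C, E, G, Bb, D arrange in thirds as C–E–G–Bb–D: a C dominant ninth chord.
The lowest note is C, the root of the chord, so this is root position.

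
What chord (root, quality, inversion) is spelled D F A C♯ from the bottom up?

D minor-major seventh, root position

Reducing to letter names: D, F, A, C#. These stack in thirds as D–F–A–C# — a D minor-major seventh chord.
The lowest note is D, the root of the chord, so this is root position (figured bass 7).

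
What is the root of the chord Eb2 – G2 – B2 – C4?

C

Reordering Eb, G, B, C into stacked thirds gives C–Eb–G–B; the bottom of that stack, C, is the root.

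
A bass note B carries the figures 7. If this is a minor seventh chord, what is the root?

The figures 7 mean the root of the chord is in the bass. If B is the root of a minor seventh chord, the root is B (chord tones B–D–F#–A).

B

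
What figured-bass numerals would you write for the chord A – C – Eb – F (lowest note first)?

The notes A, C, Eb, F stack in thirds as F–A–C–Eb — an F dominant seventh chord. The bass A is the third, so this is first inversion: figured 6/5.

6/5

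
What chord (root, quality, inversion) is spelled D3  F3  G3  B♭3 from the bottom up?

Reducing to letter names: D, F, G, Bb. These stack in thirds as G–Bb–D–F — a G minor seventh chord.
With the fifth (D) in the bass, the chord is in second inversion (figured bass 4/3).

G minor seventh, second inversion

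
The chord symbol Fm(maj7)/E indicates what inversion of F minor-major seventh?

third inversion

Fm(maj7)/E means F minor-major seventh with E in the bass. E is the seventh of F minor-major seventh (F–Ab–C–E), so this is third inversion.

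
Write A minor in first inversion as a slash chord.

First inversion of A minor has the third (C) in the bass. As a slash chord: Am/C.

Am/C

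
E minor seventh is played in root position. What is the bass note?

E

The root of E minor seventh (E–G–B–D) is E; that is the bass in root position.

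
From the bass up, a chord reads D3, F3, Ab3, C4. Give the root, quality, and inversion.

D half-diminished seventh, root position

Reducing to letter names: D, F, Ab, C. These stack in thirds as D–F–Ab–C — a D half-diminished seventh chord.
The lowest note is D, the root of the chord, so this is root position (figured bass 7).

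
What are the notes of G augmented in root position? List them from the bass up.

G, B, D#

The chord tones are G–B–D#. With the root (G) lowest for root position: G, B, D#.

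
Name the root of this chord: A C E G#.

A

A, C, E, G# are the tones of an A minor-major seventh chord (A–C–E–G#), making A the root.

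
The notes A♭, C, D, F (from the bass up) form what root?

D

Ab, C, D, F are the tones of a D half-diminished seventh chord (D–F–Ab–C), making D the root.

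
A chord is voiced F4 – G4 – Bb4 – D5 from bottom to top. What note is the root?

G

Reordering F, G, Bb, D into stacked thirds gives G–Bb–D–F; the bottom of that stack, G, is the root.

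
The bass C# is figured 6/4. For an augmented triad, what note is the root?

The figures 6/4 mean the fifth of the chord is in the bass. If C# is the fifth of an augmented triad, the root is F (chord tones F–A–C#).

F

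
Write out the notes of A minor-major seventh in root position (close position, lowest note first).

The chord tones are A–C–E–G#. With the root (A) lowest for root position: A, C, E, G#.

A, C, E, G#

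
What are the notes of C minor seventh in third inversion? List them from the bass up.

Bb, C, Eb, G

Spelling C minor seventh: C–Eb–G–Bb. In third inversion the seventh is bass, giving Bb, C, Eb, G from the bottom.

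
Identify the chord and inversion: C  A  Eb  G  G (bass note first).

Reducing to letter names: C, A, Eb, G. These stack in thirds as A–C–Eb–G — an A half-diminished seventh chord.
With the third (C) in the bass, the chord is in first inversion (figured bass 6/5).

A half-diminished seventh, first inversion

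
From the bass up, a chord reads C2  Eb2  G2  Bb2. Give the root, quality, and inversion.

The distinct note names are C, Eb, G, Bb. Stacked in thirds they read C–Eb–G–Bb, which is a minor seventh chord on C.
The lowest note is C, the root of the chord, so this is root position (figured bass 7).

C minor seventh, root position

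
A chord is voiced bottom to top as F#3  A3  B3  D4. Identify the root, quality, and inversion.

The distinct note names are F#, A, B, D. Stacked in thirds they read B–D–F#–A, which is a minor seventh chord on B.
The lowest note is F#, the fifth of the chord, so this is second inversion (figured bass 4/3).

B minor seventh, second inversion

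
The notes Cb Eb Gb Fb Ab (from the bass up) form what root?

Fb

The distinct letter names are Cb, Eb, Gb, Fb, Ab. Arranged as a stack of thirds they read Fb–Ab–Cb–Eb–Gb, so Fb is the root (an Fb major ninth chord).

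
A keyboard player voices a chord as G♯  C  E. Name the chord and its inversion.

C augmented, second inversion

The pitch classes G#, C, E arrange in thirds as C–E–G#: a C augmented triad.
With the fifth (G#) in the bass, the chord is in second inversion (figured bass 6/4).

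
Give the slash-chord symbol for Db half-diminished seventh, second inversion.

Second inversion of Db half-diminished seventh has the fifth (Abb) in the bass. As a slash chord: Dbø7/Abb.

Dbø7/Abb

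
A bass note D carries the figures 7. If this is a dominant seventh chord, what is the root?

D

The figures 7 mean the root of the chord is in the bass. If D is the root of a dominant seventh chord, the root is D (chord tones D–F#–A–C).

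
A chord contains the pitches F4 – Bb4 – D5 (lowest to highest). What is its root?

Bb

The distinct letter names are F, Bb, D. Arranged as a stack of thirds they read Bb–D–F, so Bb is the root (a Bb major triad).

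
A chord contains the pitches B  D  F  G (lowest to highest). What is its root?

G

B, D, F, G are the tones of a G dominant seventh chord (G–B–D–F), making G the root.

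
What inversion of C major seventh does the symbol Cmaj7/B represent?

third inversion

Cmaj7/B means C major seventh with B in the bass. B is the seventh of C major seventh (C–E–G–B), so this is third inversion.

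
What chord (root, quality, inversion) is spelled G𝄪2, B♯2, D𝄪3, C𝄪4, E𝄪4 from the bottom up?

C## dominant ninth, second inversion

The distinct note names are G##, B#, D##, C##, E##. Stacked in thirds they read C##–E##–G##–B#–D##, which is a dominant ninth chord on C##.
With the fifth (G##) in the bass, the chord is in second inversion.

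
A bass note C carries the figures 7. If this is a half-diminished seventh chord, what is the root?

C

The figures 7 mean the root of the chord is in the bass. If C is the root of a half-diminished seventh chord, the root is C (chord tones C–Eb–Gb–Bb).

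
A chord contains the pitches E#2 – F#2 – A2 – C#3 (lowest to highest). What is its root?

F#

The distinct letter names are E#, F#, A, C#. Arranged as a stack of thirds they read F#–A–C#–E#, so F# is the root (an F# minor-major seventh chord).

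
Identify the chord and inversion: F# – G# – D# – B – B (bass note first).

G# minor seventh, third inversion

The pitch classes F#, G#, D#, B arrange in thirds as G#–B–D#–F#: a G# minor seventh chord.
With the seventh (F#) in the bass, the chord is in third inversion (figured bass 4/2).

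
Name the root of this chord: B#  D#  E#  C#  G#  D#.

Reordering B#, D#, E#, C#, G# into stacked thirds gives C#–E#–G#–B#–D#; the bottom of that stack, C#, is the root.

C#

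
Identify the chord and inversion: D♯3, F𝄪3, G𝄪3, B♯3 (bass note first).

G## half-diminished seventh, second inversion

The distinct note names are D#, F##, G##, B#. Stacked in thirds they read G##–B#–D#–F##, which is a half-diminished seventh chord on G##.
The lowest note is D#, the fifth of the chord, so this is second inversion (figured bass 4/3).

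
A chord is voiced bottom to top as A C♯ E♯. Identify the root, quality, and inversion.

A augmented, root position

The pitch classes A, C#, E# arrange in thirds as A–C#–E#: an A augmented triad.
With the root (A) in the bass, the chord is in root position (figured bass 5/3).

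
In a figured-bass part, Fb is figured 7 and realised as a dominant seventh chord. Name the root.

Fb

The figures 7 mean the root of the chord is in the bass. If Fb is the root of a dominant seventh chord, the root is Fb (chord tones Fb–Ab–Cb–Ebb).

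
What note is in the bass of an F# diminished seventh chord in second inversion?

C

F# diminished seventh is F#–A–C–Eb. Second inversion places the fifth in the bass: C.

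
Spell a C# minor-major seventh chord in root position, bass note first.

C#, E, G#, B#

C# minor-major seventh is C#–E–G#–B#. Root position puts the root (C#) in the bass, with the remaining tones above: C#, E, G#, B#.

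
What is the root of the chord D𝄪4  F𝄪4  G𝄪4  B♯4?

G##

D##, F##, G##, B# are the tones of a G## minor seventh chord (G##–B#–D##–F##), making G## the root.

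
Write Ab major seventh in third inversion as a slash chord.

Third inversion of Ab major seventh has the seventh (G) in the bass. As a slash chord: Abmaj7/G.

Abmaj7/G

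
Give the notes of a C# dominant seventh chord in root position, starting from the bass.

C# dominant seventh is C#–E#–G#–B. Root position puts the root (C#) in the bass, with the remaining tones above: C#, E#, G#, B.

C#, E#, G#, B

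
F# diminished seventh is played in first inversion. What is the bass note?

The third of F# diminished seventh (F#–A–C–Eb) is A; that is the bass in first inversion.

A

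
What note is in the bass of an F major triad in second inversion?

The fifth of F major (F–A–C) is C; that is the bass in second inversion.

C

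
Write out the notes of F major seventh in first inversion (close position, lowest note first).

The chord tones are F–A–C–E. With the third (A) lowest for first inversion: A, C, E, F.

A, C, E, F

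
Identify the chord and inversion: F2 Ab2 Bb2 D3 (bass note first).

Bb dominant seventh, second inversion

The distinct note names are F, Ab, Bb, D. Stacked in thirds they read Bb–D–F–Ab, which is a dominant seventh chord on Bb.
The lowest note is F, the fifth of the chord, so this is second inversion (figured bass 4/3).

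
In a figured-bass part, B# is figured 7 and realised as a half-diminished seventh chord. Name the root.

The figures 7 mean the root of the chord is in the bass. If B# is the root of a half-diminished seventh chord, the root is B# (chord tones B#–D#–F#–A#).

B#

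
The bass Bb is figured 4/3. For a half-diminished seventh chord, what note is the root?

The figures 4/3 mean the fifth of the chord is in the bass. If Bb is the fifth of a half-diminished seventh chord, the root is E (chord tones E–G–Bb–D).

E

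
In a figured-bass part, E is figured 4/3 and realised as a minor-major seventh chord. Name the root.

A

The figures 4/3 mean the fifth of the chord is in the bass. If E is the fifth of a minor-major seventh chord, the root is A (chord tones A–C–E–G#).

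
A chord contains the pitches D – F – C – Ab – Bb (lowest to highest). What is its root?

The distinct letter names are D, F, C, Ab, Bb. Arranged as a stack of thirds they read Bb–D–F–Ab–C, so Bb is the root (a Bb dominant ninth chord).

Bb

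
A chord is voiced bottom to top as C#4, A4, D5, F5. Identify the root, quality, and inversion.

The pitch classes C#, A, D, F arrange in thirds as D–F–A–C#: a D minor-major seventh chord.
With the seventh (C#) in the bass, the chord is in third inversion (figured bass 4/2).

D minor-major seventh, third inversion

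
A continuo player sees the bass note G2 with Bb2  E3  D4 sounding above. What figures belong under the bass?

The notes G, Bb, E, D stack in thirds as E–G–Bb–D — an E half-diminished seventh chord. The bass G is the third, so this is first inversion: figured 6/5.

6/5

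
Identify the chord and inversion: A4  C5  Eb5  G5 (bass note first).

A half-diminished seventh, root position

The distinct note names are A, C, Eb, G. Stacked in thirds they read A–C–Eb–G, which is a half-diminished seventh chord on A.
With the root (A) in the bass, the chord is in root position (figured bass 7).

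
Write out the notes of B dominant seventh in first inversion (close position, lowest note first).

Spelling B dominant seventh: B–D#–F#–A. In first inversion the third is bass, giving D#, F#, A, B from the bottom.

D#, F#, A, B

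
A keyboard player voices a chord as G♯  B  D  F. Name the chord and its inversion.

G# diminished seventh, root position

The distinct note names are G#, B, D, F. Stacked in thirds they read G#–B–D–F, which is a diminished seventh chord on G#.
With the root (G#) in the bass, the chord is in root position (figured bass 7).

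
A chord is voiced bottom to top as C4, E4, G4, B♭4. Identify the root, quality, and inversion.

C dominant seventh, root position

The distinct note names are C, E, G, Bb. Stacked in thirds they read C–E–G–Bb, which is a dominant seventh chord on C.
With the root (C) in the bass, the chord is in root position (figured bass 7).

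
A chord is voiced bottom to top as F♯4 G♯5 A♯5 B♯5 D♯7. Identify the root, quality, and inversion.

The distinct note names are F#, G#, A#, B#, D#. Stacked in thirds they read G#–B#–D#–F#–A#, which is a dominant ninth chord on G#.
The lowest note is F#, the seventh of the chord, so this is third inversion.

G# dominant ninth, third inversion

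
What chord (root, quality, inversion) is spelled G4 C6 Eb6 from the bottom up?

C minor, second inversion

The distinct note names are G, C, Eb. Stacked in thirds they read C–Eb–G, which is a minor triad on C.
G is the fifth of C minor; fifth in the bass means second inversion (figured bass 6/4).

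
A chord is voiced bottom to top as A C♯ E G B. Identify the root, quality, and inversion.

A dominant ninth, root position

The distinct note names are A, C#, E, G, B. Stacked in thirds they read A–C#–E–G–B, which is a dominant ninth chord on A.
With the root (A) in the bass, the chord is in root position.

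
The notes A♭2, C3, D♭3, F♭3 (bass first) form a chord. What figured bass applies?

The notes Ab, C, Db, Fb stack in thirds as Db–Fb–Ab–C — a Db minor-major seventh chord. The bass Ab is the fifth, so this is second inversion: figured 4/3.

4/3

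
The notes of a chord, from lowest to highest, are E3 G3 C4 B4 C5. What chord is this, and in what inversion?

C major seventh, first inversion

Reducing to letter names: E, G, C, B. These stack in thirds as C–E–G–B — a C major seventh chord.
The lowest note is E, the third of the chord, so this is first inversion (figured bass 6/5).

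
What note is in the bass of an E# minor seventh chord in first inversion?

G#

The third of E# minor seventh (E#–G#–B#–D#) is G#; that is the bass in first inversion.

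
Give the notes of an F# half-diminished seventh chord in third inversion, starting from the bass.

E, F#, A, C

F# half-diminished seventh is F#–A–C–E. Third inversion puts the seventh (E) in the bass, with the remaining tones above: E, F#, A, C.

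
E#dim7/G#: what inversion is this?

first inversion

E#dim7/G# means E# diminished seventh with G# in the bass. G# is the third of E# diminished seventh (E#–G#–B–D), so this is first inversion.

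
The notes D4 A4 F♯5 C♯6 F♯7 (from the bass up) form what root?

D

Reordering D, A, F#, C# into stacked thirds gives D–F#–A–C#; the bottom of that stack, D, is the root.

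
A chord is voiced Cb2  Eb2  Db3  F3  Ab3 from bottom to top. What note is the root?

The distinct letter names are Cb, Eb, Db, F, Ab. Arranged as a stack of thirds they read Db–F–Ab–Cb–Eb, so Db is the root (a Db dominant ninth chord).

Db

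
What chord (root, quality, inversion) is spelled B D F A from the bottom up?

The distinct note names are B, D, F, A. Stacked in thirds they read B–D–F–A, which is a half-diminished seventh chord on B.
The lowest note is B, the root of the chord, so this is root position (figured bass 7).

B half-diminished seventh, root position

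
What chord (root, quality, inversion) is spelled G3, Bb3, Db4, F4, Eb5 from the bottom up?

The pitch classes G, Bb, Db, F, Eb arrange in thirds as Eb–G–Bb–Db–F: an Eb dominant ninth chord.
G is the third of Eb dominant ninth; third in the bass means first inversion.

Eb dominant ninth, first inversion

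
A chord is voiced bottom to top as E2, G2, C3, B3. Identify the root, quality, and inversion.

C major seventh, first inversion

The distinct note names are E, G, C, B. Stacked in thirds they read C–E–G–B, which is a major seventh chord on C.
With the third (E) in the bass, the chord is in first inversion (figured bass 6/5).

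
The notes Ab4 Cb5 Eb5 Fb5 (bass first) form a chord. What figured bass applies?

The notes Ab, Cb, Eb, Fb stack in thirds as Fb–Ab–Cb–Eb — an Fb major seventh chord. The bass Ab is the third, so this is first inversion: figured 6/5.

6/5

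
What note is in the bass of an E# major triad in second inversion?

B#

E# major is E#–G##–B#. Second inversion places the fifth in the bass: B#.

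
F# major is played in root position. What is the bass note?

In root position the root is lowest. For F# major (F#–A#–C#) that is F#.

F#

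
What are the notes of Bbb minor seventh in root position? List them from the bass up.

Bbb, Dbb, Fb, Abb

Bbb minor seventh is Bbb–Dbb–Fb–Abb. Root position puts the root (Bbb) in the bass, with the remaining tones above: Bbb, Dbb, Fb, Abb.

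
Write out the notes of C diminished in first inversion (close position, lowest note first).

The chord tones are C–Eb–Gb. With the third (Eb) lowest for first inversion: Eb, Gb, C.

Eb, Gb, C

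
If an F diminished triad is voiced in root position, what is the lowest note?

F

F diminished is F–Ab–Cb. Root position places the root in the bass: F.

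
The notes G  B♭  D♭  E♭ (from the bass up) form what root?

G, Bb, Db, Eb are the tones of an Eb dominant seventh chord (Eb–G–Bb–Db), making Eb the root.

Eb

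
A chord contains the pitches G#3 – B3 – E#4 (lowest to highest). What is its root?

The distinct letter names are G#, B, E#. Arranged as a stack of thirds they read E#–G#–B, so E# is the root (an E# diminished triad).

E#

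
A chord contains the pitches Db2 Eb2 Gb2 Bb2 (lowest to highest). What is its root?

Eb

Db, Eb, Gb, Bb are the tones of an Eb minor seventh chord (Eb–Gb–Bb–Db), making Eb the root.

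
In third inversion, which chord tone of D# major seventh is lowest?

C##

In third inversion the seventh is lowest. For D# major seventh (D#–F##–A#–C##) that is C##.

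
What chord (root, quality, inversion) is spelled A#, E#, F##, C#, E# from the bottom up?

Reducing to letter names: A#, E#, F##, C#. These stack in thirds as F##–A#–C#–E# — an F## half-diminished seventh chord.
With the third (A#) in the bass, the chord is in first inversion (figured bass 6/5).

F## half-diminished seventh, first inversion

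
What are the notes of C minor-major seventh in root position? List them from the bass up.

The chord tones are C–Eb–G–B. With the root (C) lowest for root position: C, Eb, G, B.

C, Eb, G, B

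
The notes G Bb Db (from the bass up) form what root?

G

Reordering G, Bb, Db into stacked thirds gives G–Bb–Db; the bottom of that stack, G, is the root.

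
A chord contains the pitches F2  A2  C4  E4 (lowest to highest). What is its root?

The distinct letter names are F, A, C, E. Arranged as a stack of thirds they read F–A–C–E, so F is the root (an F major seventh chord).

F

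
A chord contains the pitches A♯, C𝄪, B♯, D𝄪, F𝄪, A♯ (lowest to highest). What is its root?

The distinct letter names are A#, C##, B#, D##, F##. Arranged as a stack of thirds they read B#–D##–F##–A#–C##, so B# is the root (a B# dominant ninth chord).

B#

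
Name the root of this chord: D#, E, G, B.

The distinct letter names are D#, E, G, B. Arranged as a stack of thirds they read E–G–B–D#, so E is the root (an E minor-major seventh chord).

E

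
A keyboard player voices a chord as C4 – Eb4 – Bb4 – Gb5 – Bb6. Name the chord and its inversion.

Reducing to letter names: C, Eb, Bb, Gb. These stack in thirds as C–Eb–Gb–Bb — a C half-diminished seventh chord.
With the root (C) in the bass, the chord is in root position (figured bass 7).

C half-diminished seventh, root position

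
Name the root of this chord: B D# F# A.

B

The distinct letter names are B, D#, F#, A. Arranged as a stack of thirds they read B–D#–F#–A, so B is the root (a B dominant seventh chord).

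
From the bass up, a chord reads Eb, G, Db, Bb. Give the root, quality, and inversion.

Eb dominant seventh, root position

The pitch classes Eb, G, Db, Bb arrange in thirds as Eb–G–Bb–Db: an Eb dominant seventh chord.
With the root (Eb) in the bass, the chord is in root position (figured bass 7).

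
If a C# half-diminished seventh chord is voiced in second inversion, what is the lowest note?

In second inversion the fifth is lowest. For C# half-diminished seventh (C#–E–G–B) that is G.

G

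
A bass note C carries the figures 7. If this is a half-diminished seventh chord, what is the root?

C

The figures 7 mean the root of the chord is in the bass. If C is the root of a half-diminished seventh chord, the root is C (chord tones C–Eb–Gb–Bb).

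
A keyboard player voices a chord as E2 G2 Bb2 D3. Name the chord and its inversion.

The pitch classes E, G, Bb, D arrange in thirds as E–G–Bb–D: an E half-diminished seventh chord.
The lowest note is E, the root of the chord, so this is root position (figured bass 7).

E half-diminished seventh, root position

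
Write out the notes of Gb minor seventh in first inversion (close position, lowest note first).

Bbb, Db, Fb, Gb

The chord tones are Gb–Bbb–Db–Fb. With the third (Bbb) lowest for first inversion: Bbb, Db, Fb, Gb.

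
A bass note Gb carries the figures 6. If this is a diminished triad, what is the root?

The figures 6 mean the third of the chord is in the bass. If Gb is the third of a diminished triad, the root is Eb (chord tones Eb–Gb–Bbb).

Eb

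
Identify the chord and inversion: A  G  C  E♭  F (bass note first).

The distinct note names are A, G, C, Eb, F. Stacked in thirds they read F–A–C–Eb–G, which is a dominant ninth chord on F.
With the third (A) in the bass, the chord is in first inversion.

F dominant ninth, first inversion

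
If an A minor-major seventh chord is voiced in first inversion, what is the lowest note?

C

A minor-major seventh is A–C–E–G#. First inversion places the third in the bass: C.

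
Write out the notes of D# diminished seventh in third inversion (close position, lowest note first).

D# diminished seventh is D#–F#–A–C. Third inversion puts the seventh (C) in the bass, with the remaining tones above: C, D#, F#, A.

C, D#, F#, A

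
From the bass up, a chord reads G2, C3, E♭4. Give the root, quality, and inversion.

The distinct note names are G, C, Eb. Stacked in thirds they read C–Eb–G, which is a minor triad on C.
The lowest note is G, the fifth of the chord, so this is second inversion (figured bass 6/4).

C minor, second inversion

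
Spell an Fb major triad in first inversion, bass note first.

Spelling Fb major: Fb–Ab–Cb. In first inversion the third is bass, giving Ab, Cb, Fb from the bottom.

Ab, Cb, Fb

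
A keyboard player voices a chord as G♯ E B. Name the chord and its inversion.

E major, first inversion

Reducing to letter names: G#, E, B. These stack in thirds as E–G#–B — an E major triad.
G# is the third of E major; third in the bass means first inversion (figured bass 6).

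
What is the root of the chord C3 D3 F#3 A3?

D

C, D, F#, A are the tones of a D dominant seventh chord (D–F#–A–C), making D the root.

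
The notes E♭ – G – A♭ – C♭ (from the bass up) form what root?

Ab

Eb, G, Ab, Cb are the tones of an Ab minor-major seventh chord (Ab–Cb–Eb–G), making Ab the root.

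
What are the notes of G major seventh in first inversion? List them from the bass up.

Spelling G major seventh: G–B–D–F#. In first inversion the third is bass, giving B, D, F#, G from the bottom.

B, D, F#, G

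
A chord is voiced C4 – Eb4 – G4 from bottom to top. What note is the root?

Reordering C, Eb, G into stacked thirds gives C–Eb–G; the bottom of that stack, C, is the root.

C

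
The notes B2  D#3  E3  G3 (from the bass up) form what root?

E

The distinct letter names are B, D#, E, G. Arranged as a stack of thirds they read E–G–B–D#, so E is the root (an E minor-major seventh chord).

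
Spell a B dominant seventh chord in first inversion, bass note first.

D#, F#, A, B

Spelling B dominant seventh: B–D#–F#–A. In first inversion the third is bass, giving D#, F#, A, B from the bottom.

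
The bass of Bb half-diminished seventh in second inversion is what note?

The fifth of Bb half-diminished seventh (Bb–Db–Fb–Ab) is Fb; that is the bass in second inversion.

Fb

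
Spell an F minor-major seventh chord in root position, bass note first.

F, Ab, C, E

The chord tones are F–Ab–C–E. With the root (F) lowest for root position: F, Ab, C, E.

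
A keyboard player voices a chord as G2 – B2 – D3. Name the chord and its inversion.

G major, root position

The pitch classes G, B, D arrange in thirds as G–B–D: a G major triad.
With the root (G) in the bass, the chord is in root position (figured bass 5/3).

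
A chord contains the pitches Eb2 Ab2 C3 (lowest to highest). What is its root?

Ab

Eb, Ab, C are the tones of an Ab major triad (Ab–C–Eb), making Ab the root.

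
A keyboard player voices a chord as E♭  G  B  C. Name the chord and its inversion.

The distinct note names are Eb, G, B, C. Stacked in thirds they read C–Eb–G–B, which is a minor-major seventh chord on C.
With the third (Eb) in the bass, the chord is in first inversion (figured bass 6/5).

C minor-major seventh, first inversion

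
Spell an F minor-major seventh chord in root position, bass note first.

The chord tones are F–Ab–C–E. With the root (F) lowest for root position: F, Ab, C, E.

F, Ab, C, E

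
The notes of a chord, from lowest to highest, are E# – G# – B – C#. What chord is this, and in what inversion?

C# dominant seventh, first inversion

The pitch classes E#, G#, B, C# arrange in thirds as C#–E#–G#–B: a C# dominant seventh chord.
With the third (E#) in the bass, the chord is in first inversion (figured bass 6/5).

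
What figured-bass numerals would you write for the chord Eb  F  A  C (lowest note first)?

The notes Eb, F, A, C stack in thirds as F–A–C–Eb — an F dominant seventh chord. The bass Eb is the seventh, so this is third inversion: figured 4/2.

4/2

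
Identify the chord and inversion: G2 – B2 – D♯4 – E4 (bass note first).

E minor-major seventh, first inversion

Reducing to letter names: G, B, D#, E. These stack in thirds as E–G–B–D# — an E minor-major seventh chord.
The lowest note is G, the third of the chord, so this is first inversion (figured bass 6/5).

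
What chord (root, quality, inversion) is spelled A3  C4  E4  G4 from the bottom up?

The distinct note names are A, C, E, G. Stacked in thirds they read A–C–E–G, which is a minor seventh chord on A.
A is the root of A minor seventh; root in the bass means root position (figured bass 7).

A minor seventh, root position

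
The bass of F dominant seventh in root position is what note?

F

In root position the root is lowest. For F dominant seventh (F–A–C–Eb) that is F.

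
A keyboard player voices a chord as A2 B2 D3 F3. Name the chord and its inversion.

B half-diminished seventh, third inversion

The pitch classes A, B, D, F arrange in thirds as B–D–F–A: a B half-diminished seventh chord.
A is the seventh of B half-diminished seventh; seventh in the bass means third inversion (figured bass 4/2).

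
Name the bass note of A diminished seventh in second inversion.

In second inversion the fifth is lowest. For A diminished seventh (A–C–Eb–Gb) that is Eb.

Eb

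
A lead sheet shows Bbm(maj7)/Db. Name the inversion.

first inversion

Bbm(maj7)/Db means Bb minor-major seventh with Db in the bass. Db is the third of Bb minor-major seventh (Bb–Db–F–A), so this is first inversion.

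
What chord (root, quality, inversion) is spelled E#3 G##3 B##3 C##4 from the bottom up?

C## minor-major seventh, first inversion

The distinct note names are E#, G##, B##, C##. Stacked in thirds they read C##–E#–G##–B##, which is a minor-major seventh chord on C##.
With the third (E#) in the bass, the chord is in first inversion (figured bass 6/5).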